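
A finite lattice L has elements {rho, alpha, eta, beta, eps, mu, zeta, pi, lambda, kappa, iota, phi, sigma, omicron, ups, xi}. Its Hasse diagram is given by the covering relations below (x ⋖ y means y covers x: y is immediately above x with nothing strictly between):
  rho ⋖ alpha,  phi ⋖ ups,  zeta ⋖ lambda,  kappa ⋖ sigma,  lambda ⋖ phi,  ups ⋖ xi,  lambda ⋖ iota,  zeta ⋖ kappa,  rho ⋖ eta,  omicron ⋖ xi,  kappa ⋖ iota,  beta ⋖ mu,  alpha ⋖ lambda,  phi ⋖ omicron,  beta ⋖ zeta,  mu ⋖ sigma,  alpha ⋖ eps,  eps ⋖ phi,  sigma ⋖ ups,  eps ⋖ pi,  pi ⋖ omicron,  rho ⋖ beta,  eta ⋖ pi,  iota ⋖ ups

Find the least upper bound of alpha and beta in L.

Common upper bounds of {alpha, beta}: iota, lambda, omicron, phi, ups, xi.
The least among these is lambda.

lambda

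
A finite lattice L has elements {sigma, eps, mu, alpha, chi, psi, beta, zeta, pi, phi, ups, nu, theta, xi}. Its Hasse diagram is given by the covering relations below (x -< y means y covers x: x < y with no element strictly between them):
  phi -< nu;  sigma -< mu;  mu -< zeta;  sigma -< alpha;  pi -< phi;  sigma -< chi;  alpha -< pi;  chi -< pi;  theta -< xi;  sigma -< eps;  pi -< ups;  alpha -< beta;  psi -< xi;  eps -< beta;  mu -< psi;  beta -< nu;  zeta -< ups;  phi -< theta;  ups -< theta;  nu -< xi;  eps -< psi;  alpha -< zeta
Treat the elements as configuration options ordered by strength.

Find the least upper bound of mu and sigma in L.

mu

Common upper bounds of {mu, sigma}: mu, psi, theta, ups, xi, zeta.
The least among these is mu.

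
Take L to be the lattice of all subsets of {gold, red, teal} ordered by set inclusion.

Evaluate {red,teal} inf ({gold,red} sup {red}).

{gold,red} ∨ {red} = {gold,red}
{red,teal} ∧ {gold,red} = {red}

{red}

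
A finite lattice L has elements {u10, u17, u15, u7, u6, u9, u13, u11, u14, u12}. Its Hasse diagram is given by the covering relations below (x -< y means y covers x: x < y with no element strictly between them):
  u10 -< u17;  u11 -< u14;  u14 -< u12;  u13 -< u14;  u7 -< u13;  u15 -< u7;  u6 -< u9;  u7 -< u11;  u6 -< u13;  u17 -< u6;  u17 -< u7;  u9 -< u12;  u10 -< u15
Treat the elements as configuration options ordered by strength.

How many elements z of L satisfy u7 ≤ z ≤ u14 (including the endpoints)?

4

The interval [u7, u14] = {u11, u13, u14, u7}, which has 4 elements.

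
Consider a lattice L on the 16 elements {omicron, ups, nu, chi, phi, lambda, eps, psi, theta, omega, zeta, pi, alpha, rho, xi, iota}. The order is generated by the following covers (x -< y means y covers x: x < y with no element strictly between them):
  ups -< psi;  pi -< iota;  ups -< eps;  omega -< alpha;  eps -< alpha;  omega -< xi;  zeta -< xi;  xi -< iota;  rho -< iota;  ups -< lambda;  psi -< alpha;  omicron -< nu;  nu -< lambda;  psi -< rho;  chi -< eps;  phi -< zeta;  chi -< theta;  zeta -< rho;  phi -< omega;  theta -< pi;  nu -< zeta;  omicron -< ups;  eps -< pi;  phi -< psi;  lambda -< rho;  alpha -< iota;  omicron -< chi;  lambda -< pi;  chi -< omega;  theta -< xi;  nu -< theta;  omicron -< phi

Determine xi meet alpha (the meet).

omega

Common lower bounds of {xi, alpha}: chi, omega, omicron, phi.
The greatest among these is omega.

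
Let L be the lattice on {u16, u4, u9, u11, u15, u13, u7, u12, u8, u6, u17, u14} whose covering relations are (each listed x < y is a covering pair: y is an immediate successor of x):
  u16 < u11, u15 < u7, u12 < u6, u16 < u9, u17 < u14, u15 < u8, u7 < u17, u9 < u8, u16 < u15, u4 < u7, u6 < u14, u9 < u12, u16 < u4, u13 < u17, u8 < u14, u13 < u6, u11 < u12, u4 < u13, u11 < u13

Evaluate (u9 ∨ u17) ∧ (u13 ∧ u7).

u4

u9 ∨ u17 = u14
u13 ∧ u7 = u4
u14 ∧ u4 = u4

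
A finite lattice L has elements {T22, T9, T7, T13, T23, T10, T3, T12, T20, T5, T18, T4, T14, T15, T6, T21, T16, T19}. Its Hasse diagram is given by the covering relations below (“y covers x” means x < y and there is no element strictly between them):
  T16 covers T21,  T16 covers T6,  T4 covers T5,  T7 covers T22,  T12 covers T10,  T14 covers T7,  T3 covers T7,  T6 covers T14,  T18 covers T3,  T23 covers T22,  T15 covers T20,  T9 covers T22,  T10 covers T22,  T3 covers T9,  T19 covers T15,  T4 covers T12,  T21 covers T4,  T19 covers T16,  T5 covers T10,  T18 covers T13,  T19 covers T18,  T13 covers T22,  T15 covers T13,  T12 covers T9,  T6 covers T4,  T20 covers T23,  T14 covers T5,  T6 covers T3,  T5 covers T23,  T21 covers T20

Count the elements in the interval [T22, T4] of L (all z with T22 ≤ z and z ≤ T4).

The interval [T22, T4] = {T10, T12, T22, T23, T4, T5, T9}, which has 7 elements.

7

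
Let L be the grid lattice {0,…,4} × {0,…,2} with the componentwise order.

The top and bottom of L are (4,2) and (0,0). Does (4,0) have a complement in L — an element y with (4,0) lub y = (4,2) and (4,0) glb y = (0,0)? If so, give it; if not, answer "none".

Need y with (4,0) ∨ y = (4,2) and (4,0) ∧ y = (0,0).
Checking each element gives: (0,2).

(0,2)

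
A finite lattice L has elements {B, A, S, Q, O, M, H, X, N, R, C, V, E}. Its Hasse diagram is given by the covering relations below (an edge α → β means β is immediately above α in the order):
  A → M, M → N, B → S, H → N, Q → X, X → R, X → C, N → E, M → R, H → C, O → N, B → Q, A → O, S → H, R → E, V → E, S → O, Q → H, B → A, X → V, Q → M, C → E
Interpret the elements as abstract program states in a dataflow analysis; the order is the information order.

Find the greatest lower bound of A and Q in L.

B

Common lower bounds of {A, Q}: B.
The greatest among these is B.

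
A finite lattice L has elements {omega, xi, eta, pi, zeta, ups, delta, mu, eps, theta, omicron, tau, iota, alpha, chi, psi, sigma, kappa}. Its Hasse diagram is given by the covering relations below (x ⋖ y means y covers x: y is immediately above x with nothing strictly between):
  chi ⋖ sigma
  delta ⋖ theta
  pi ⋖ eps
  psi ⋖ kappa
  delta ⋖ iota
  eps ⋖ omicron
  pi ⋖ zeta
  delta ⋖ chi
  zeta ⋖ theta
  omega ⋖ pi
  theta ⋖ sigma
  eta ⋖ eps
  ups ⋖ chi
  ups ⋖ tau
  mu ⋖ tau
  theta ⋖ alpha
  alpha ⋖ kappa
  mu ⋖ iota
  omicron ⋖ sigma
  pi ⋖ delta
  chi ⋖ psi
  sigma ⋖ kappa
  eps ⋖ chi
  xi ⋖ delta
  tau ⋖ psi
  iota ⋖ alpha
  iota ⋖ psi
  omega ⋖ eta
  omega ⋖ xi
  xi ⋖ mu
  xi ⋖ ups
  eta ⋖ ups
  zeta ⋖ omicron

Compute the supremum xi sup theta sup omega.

theta

Common upper bounds of {xi, theta, omega}: alpha, kappa, sigma, theta.
The least among these is theta.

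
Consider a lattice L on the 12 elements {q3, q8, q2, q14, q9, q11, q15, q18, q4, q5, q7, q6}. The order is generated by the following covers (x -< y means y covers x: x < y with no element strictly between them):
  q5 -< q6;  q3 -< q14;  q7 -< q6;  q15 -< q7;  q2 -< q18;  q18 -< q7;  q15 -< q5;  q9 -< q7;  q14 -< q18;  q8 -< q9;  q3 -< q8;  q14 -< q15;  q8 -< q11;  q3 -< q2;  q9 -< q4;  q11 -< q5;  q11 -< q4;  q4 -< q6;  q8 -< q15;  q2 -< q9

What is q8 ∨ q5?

Common upper bounds of {q8, q5}: q5, q6.
The least among these is q5.

q5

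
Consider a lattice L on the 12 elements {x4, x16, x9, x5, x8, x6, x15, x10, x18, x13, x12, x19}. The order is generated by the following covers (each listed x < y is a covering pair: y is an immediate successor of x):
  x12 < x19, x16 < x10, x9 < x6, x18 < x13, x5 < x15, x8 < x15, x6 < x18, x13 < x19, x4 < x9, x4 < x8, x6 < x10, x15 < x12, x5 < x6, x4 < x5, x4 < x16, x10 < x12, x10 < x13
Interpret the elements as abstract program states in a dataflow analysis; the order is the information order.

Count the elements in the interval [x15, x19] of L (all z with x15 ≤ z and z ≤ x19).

3

The interval [x15, x19] = {x12, x15, x19}, which has 3 elements.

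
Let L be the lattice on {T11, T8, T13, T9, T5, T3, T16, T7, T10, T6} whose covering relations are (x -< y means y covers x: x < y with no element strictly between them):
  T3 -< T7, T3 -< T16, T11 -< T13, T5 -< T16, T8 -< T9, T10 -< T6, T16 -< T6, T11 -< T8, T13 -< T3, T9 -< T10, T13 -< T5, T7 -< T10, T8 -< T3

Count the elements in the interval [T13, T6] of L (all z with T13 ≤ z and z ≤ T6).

7

The interval [T13, T6] = {T10, T13, T16, T3, T5, T6, T7}, which has 7 elements.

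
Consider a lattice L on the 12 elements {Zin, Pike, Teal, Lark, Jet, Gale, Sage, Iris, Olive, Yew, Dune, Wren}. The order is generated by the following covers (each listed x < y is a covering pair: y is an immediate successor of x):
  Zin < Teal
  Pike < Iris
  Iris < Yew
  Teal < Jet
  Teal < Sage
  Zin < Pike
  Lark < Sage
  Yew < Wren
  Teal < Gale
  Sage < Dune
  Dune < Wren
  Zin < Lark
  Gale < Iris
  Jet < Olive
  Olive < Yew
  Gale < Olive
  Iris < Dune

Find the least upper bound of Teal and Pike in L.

Iris

Common upper bounds of {Teal, Pike}: Dune, Iris, Wren, Yew.
The least among these is Iris.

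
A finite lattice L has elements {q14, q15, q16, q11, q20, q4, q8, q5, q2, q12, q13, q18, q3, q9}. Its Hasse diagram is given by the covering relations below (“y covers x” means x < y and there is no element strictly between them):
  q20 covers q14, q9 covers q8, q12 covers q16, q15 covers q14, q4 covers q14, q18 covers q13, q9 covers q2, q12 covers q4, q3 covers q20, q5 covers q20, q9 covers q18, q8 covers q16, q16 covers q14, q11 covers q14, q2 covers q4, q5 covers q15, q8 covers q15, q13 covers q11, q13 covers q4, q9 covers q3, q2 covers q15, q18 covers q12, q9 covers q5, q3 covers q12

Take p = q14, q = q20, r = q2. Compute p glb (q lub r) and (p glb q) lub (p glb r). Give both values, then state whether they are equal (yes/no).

q lub r = q9, so p glb (q lub r) = q14 glb q9 = q14.
p glb q = q14 and p glb r = q14, so (p glb q) lub (p glb r) = q14 lub q14 = q14.
Equal: yes.

q14; q14; yes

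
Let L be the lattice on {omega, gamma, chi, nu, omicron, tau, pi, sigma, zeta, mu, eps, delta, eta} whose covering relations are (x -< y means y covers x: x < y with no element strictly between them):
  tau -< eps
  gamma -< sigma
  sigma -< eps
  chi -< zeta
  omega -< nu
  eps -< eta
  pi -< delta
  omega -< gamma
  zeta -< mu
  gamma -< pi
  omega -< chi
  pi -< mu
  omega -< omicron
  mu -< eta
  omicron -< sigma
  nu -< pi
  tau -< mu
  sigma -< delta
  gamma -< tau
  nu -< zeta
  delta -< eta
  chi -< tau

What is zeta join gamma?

Common upper bounds of {zeta, gamma}: eta, mu.
The least among these is mu.

mu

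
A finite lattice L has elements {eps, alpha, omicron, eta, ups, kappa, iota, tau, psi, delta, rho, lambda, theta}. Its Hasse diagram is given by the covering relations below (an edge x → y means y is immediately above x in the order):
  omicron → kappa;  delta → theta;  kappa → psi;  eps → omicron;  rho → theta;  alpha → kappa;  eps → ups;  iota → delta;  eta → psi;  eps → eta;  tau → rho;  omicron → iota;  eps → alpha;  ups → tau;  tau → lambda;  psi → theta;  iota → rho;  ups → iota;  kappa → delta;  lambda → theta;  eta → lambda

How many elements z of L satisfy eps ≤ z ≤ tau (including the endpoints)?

3

The interval [eps, tau] = {eps, tau, ups}, which has 3 elements.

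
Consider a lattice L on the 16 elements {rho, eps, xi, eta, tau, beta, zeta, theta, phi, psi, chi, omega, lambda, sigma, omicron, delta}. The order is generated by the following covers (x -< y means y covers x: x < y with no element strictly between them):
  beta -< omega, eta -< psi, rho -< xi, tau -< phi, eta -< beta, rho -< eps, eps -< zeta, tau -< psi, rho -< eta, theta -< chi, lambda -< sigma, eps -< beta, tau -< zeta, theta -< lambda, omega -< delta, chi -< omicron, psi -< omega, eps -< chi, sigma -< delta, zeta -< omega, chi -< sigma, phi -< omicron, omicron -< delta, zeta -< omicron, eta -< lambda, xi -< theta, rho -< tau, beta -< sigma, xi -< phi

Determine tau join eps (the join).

zeta

Common upper bounds of {tau, eps}: delta, omega, omicron, zeta.
The least among these is zeta.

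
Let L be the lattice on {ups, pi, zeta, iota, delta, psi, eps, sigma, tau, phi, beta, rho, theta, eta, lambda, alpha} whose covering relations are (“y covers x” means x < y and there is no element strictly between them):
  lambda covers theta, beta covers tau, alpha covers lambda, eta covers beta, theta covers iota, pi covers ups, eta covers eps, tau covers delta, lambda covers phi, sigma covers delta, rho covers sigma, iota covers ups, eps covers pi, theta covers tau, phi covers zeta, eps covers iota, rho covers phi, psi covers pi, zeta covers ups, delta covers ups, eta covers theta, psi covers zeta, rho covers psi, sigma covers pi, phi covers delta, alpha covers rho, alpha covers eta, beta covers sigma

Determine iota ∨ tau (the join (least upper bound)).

theta

Common upper bounds of {iota, tau}: alpha, eta, lambda, theta.
The least among these is theta.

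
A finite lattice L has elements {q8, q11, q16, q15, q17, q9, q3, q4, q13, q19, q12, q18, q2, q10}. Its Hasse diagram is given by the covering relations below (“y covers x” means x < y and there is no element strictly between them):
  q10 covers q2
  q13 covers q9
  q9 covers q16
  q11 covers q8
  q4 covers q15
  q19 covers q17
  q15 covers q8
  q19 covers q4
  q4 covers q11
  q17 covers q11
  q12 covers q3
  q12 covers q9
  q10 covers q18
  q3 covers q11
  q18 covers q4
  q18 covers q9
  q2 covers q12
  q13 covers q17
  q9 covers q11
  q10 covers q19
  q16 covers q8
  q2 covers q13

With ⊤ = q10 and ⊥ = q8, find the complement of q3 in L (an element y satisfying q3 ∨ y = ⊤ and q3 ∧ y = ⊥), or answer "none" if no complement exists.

q15

Need y with q3 ∨ y = q10 and q3 ∧ y = q8.
Checking each element gives: q15.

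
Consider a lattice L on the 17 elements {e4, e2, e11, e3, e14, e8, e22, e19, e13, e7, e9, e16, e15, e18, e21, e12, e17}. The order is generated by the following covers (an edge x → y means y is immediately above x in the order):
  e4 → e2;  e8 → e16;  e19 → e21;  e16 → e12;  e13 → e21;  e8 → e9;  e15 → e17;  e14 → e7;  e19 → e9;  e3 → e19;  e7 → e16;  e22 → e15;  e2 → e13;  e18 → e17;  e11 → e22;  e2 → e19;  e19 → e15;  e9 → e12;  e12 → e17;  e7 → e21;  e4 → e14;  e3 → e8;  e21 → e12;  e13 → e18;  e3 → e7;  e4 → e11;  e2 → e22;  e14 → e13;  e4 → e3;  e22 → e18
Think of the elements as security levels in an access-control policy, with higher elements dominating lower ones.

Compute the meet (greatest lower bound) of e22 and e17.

e22

Common lower bounds of {e22, e17}: e11, e2, e22, e4.
The greatest among these is e22.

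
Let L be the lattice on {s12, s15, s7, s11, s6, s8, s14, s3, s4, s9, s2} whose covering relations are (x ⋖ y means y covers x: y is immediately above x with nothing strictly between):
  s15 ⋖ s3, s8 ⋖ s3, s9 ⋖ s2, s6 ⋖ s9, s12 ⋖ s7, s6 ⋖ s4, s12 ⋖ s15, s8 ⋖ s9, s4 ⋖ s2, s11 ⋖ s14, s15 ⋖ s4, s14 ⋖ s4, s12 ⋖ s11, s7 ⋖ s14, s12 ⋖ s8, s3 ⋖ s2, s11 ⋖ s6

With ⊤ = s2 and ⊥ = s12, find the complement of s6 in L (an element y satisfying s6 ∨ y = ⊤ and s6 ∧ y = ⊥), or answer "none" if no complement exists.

Need y with s6 ∨ y = s2 and s6 ∧ y = s12.
Checking each element gives: s3.

s3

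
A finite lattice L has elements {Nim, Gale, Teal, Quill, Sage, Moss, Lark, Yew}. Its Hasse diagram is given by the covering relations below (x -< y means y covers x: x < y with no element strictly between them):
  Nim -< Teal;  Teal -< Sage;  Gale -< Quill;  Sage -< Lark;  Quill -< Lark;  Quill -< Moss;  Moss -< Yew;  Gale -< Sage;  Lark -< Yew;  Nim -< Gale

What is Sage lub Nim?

Common upper bounds of {Sage, Nim}: Lark, Sage, Yew.
The least among these is Sage.

Sage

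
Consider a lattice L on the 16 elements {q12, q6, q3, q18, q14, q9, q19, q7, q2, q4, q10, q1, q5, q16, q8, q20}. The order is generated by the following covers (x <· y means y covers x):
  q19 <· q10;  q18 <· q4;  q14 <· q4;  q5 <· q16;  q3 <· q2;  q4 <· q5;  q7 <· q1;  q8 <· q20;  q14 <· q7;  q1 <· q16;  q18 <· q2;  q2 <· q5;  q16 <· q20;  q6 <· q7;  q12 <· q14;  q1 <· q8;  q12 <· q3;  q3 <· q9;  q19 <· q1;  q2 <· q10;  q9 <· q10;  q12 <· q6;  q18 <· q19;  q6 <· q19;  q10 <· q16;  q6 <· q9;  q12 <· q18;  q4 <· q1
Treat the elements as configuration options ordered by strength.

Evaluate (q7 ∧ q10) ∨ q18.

q19

q7 ∧ q10 = q6
q6 ∨ q18 = q19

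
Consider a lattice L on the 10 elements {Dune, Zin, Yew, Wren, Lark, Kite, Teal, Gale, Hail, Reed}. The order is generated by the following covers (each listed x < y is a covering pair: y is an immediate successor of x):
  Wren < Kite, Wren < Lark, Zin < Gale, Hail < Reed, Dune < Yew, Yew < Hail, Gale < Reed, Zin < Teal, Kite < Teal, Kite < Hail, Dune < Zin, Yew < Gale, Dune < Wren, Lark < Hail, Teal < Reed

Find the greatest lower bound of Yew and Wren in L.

Dune

Common lower bounds of {Yew, Wren}: Dune.
The greatest among these is Dune.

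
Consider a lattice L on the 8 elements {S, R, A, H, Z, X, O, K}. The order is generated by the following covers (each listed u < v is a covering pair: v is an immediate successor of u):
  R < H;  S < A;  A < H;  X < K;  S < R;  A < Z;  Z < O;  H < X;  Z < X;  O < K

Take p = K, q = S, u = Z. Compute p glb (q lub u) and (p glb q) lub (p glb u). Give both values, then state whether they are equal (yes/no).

Z; Z; yes

q lub u = Z, so p glb (q lub u) = K glb Z = Z.
p glb q = S and p glb u = Z, so (p glb q) lub (p glb u) = S lub Z = Z.
Equal: yes.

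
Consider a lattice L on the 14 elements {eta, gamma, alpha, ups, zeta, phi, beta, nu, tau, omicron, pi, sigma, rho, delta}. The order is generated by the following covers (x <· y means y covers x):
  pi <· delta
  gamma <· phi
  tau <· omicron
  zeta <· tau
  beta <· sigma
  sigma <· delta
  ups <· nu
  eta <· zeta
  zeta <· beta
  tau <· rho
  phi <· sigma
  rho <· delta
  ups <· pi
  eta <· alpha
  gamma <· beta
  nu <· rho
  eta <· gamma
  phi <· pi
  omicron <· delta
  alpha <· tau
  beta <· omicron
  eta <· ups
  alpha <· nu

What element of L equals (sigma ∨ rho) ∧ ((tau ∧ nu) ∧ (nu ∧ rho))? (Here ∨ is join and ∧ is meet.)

alpha

sigma ∨ rho = delta
tau ∧ nu = alpha
nu ∧ rho = nu
alpha ∧ nu = alpha
delta ∧ alpha = alpha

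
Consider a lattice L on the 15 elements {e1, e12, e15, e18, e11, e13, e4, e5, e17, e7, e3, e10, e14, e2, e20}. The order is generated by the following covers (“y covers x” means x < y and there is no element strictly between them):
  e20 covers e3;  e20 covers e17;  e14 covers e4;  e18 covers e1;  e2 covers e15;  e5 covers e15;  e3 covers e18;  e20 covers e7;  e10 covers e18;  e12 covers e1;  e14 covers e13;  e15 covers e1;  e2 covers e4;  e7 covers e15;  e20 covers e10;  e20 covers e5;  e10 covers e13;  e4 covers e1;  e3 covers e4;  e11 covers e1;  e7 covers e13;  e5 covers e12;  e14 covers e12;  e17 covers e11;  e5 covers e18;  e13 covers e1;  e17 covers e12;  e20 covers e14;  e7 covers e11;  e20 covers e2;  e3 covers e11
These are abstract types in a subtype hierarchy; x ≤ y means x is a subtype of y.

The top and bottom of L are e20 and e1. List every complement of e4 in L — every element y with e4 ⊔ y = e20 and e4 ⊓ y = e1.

Need y with e4 ∨ y = e20 and e4 ∧ y = e1.
Checking each element gives: e10, e17, e5, e7.

e10, e17, e5, e7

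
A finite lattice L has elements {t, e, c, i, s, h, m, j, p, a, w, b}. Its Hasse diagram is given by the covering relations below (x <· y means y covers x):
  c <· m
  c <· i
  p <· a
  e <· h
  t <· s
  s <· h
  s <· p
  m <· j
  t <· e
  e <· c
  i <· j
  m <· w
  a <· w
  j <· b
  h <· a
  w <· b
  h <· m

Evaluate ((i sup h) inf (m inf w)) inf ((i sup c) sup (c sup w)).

i ∨ h = j
m ∧ w = m
j ∧ m = m
i ∨ c = i
c ∨ w = w
i ∨ w = b
m ∧ b = m

m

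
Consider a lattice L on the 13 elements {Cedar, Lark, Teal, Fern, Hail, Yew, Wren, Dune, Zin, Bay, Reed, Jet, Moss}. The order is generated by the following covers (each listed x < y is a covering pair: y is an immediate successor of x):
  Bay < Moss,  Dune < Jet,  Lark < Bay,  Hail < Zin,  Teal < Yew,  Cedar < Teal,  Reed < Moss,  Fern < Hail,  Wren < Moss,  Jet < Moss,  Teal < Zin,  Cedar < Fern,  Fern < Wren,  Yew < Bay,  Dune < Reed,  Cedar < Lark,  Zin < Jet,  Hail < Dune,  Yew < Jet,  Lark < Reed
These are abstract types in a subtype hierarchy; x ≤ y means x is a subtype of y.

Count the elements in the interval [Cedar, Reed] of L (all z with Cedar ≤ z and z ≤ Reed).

The interval [Cedar, Reed] = {Cedar, Dune, Fern, Hail, Lark, Reed}, which has 6 elements.

6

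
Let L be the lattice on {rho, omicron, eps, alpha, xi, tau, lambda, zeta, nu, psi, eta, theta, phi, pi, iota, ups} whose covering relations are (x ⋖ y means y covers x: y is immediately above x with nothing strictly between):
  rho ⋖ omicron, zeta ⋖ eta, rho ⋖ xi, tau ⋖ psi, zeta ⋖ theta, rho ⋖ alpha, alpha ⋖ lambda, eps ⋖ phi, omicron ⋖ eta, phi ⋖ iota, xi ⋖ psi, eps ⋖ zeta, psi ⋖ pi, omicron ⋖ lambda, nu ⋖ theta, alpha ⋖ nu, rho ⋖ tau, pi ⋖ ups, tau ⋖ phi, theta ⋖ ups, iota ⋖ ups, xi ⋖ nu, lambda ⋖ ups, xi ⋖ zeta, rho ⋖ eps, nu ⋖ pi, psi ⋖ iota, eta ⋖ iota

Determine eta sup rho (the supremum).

Common upper bounds of {eta, rho}: eta, iota, ups.
The least among these is eta.

eta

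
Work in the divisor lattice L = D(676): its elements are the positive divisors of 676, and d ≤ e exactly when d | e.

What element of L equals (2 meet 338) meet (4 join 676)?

2 ∧ 338 = 2
4 ∨ 676 = 676
2 ∧ 676 = 2

2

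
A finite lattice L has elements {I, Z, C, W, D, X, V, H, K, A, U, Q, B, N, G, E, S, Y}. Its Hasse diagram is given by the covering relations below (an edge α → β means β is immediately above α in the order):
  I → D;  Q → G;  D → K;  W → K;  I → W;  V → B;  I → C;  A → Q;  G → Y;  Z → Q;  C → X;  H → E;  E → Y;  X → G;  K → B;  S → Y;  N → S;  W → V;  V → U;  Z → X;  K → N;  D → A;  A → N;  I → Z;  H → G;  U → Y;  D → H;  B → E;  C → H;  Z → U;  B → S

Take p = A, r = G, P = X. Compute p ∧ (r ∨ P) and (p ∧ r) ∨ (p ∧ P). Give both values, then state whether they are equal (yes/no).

A; A; yes

r ∨ P = G, so p ∧ (r ∨ P) = A ∧ G = A.
p ∧ r = A and p ∧ P = I, so (p ∧ r) ∨ (p ∧ P) = A ∨ I = A.
Equal: yes.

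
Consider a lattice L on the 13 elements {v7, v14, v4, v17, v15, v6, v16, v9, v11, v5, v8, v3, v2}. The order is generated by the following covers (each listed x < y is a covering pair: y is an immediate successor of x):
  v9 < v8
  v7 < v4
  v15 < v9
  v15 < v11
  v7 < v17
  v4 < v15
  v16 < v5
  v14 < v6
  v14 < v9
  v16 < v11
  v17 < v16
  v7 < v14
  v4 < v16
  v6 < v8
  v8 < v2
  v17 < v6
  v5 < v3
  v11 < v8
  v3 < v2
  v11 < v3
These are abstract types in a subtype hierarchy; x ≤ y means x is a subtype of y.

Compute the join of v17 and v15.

v11

Common upper bounds of {v17, v15}: v11, v2, v3, v8.
The least among these is v11.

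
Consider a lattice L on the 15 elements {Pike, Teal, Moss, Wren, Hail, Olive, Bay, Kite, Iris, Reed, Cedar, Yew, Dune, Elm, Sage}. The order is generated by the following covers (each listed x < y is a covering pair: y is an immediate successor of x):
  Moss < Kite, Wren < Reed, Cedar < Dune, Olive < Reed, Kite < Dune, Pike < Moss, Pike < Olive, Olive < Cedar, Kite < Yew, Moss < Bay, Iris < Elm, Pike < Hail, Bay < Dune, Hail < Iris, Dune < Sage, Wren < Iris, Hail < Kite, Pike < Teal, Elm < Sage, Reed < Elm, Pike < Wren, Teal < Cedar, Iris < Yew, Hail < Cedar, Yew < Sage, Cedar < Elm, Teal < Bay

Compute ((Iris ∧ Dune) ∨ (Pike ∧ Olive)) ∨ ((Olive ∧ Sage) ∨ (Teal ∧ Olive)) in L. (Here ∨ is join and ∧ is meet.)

Cedar

Iris ∧ Dune = Hail
Pike ∧ Olive = Pike
Hail ∨ Pike = Hail
Olive ∧ Sage = Olive
Teal ∧ Olive = Pike
Olive ∨ Pike = Olive
Hail ∨ Olive = Cedar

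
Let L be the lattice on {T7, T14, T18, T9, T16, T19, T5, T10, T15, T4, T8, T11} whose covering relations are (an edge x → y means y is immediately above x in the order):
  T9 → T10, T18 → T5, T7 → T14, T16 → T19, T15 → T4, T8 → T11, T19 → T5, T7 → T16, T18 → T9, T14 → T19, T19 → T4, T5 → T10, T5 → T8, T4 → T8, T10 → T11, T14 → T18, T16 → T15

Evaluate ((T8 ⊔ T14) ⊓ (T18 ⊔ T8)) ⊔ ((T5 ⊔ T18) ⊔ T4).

T8 ∨ T14 = T8
T18 ∨ T8 = T8
T8 ∧ T8 = T8
T5 ∨ T18 = T5
T5 ∨ T4 = T8
T8 ∨ T8 = T8

T8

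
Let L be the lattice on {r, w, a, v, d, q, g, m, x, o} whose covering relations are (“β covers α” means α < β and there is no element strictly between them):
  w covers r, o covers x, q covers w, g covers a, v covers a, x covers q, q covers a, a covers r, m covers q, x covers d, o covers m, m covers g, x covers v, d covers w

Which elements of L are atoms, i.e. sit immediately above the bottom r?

The atoms are exactly the elements that cover r: a, w.

a, w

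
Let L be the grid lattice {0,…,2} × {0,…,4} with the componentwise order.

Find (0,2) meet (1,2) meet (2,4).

(0,2)

In a product of chains, the meet is componentwise min, giving (0,2).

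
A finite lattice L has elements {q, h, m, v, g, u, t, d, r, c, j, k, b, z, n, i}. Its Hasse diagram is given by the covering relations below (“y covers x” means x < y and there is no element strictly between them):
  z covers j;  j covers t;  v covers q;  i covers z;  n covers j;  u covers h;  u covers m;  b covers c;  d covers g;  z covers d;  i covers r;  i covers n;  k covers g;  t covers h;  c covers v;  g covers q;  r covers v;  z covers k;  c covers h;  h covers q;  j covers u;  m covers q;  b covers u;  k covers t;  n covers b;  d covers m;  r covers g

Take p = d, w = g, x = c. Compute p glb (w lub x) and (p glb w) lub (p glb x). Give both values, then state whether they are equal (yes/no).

d; g; no

w lub x = i, so p glb (w lub x) = d glb i = d.
p glb w = g and p glb x = q, so (p glb w) lub (p glb x) = g lub q = g.
Equal: no.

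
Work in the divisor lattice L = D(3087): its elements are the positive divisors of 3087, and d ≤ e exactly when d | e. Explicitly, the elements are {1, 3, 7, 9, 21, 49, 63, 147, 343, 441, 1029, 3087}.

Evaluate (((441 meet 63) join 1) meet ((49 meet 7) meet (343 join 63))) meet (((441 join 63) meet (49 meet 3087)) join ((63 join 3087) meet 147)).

441 ∧ 63 = 63
63 ∨ 1 = 63
49 ∧ 7 = 7
343 ∨ 63 = 3087
7 ∧ 3087 = 7
63 ∧ 7 = 7
441 ∨ 63 = 441
49 ∧ 3087 = 49
441 ∧ 49 = 49
63 ∨ 3087 = 3087
3087 ∧ 147 = 147
49 ∨ 147 = 147
7 ∧ 147 = 7

7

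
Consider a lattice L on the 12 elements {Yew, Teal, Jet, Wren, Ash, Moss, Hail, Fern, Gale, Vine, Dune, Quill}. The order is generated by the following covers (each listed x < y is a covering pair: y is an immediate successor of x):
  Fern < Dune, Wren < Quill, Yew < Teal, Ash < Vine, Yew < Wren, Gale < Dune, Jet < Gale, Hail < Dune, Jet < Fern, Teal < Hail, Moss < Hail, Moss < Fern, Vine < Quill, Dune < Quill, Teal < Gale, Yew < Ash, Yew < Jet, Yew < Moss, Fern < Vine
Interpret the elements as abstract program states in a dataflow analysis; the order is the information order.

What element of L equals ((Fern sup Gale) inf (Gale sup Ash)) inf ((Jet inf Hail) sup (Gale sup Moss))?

Fern ∨ Gale = Dune
Gale ∨ Ash = Quill
Dune ∧ Quill = Dune
Jet ∧ Hail = Yew
Gale ∨ Moss = Dune
Yew ∨ Dune = Dune
Dune ∧ Dune = Dune

Dune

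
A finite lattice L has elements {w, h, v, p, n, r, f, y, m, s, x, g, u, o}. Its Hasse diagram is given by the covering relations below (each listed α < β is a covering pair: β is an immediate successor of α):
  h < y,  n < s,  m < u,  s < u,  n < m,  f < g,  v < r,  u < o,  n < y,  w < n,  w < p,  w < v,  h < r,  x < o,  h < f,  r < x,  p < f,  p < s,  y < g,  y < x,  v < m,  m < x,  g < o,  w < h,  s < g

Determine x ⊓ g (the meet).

y

Common lower bounds of {x, g}: h, n, w, y.
The greatest among these is y.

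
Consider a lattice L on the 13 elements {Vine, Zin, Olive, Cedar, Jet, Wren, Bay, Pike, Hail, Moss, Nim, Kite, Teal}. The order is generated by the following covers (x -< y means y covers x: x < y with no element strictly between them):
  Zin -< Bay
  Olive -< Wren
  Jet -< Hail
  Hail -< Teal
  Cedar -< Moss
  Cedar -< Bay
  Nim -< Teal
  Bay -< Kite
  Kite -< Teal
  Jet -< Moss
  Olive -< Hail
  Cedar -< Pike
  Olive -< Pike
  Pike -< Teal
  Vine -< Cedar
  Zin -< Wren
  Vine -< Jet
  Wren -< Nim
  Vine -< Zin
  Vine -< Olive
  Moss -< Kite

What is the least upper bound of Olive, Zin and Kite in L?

Teal

Common upper bounds of {Olive, Zin, Kite}: Teal.
The least among these is Teal.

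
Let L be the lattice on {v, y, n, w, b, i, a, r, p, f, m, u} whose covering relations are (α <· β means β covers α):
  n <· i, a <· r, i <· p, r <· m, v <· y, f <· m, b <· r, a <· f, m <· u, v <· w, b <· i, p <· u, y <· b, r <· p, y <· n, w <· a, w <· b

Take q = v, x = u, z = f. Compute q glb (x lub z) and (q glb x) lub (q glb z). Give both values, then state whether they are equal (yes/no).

x lub z = u, so q glb (x lub z) = v glb u = v.
q glb x = v and q glb z = v, so (q glb x) lub (q glb z) = v lub v = v.
Equal: yes.

v; v; yes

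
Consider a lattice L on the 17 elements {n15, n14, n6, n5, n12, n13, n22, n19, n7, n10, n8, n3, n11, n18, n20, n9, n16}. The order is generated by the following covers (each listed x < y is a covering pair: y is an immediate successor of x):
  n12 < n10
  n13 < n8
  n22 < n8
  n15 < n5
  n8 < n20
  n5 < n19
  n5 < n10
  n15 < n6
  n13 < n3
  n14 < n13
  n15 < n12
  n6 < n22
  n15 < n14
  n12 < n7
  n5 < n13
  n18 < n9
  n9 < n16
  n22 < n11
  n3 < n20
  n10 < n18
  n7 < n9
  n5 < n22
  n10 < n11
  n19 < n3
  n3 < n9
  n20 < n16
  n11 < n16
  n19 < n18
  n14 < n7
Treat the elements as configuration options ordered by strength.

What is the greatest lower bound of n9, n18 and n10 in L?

Common lower bounds of {n9, n18, n10}: n10, n12, n15, n5.
The greatest among these is n10.

n10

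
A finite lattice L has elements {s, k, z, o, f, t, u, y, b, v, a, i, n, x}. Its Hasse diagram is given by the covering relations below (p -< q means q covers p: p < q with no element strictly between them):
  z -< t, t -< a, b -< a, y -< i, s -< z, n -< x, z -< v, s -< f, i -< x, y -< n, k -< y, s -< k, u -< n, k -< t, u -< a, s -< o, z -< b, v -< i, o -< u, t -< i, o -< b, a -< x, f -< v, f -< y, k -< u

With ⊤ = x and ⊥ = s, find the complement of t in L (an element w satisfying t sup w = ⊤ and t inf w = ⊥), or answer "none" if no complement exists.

For every candidate w, either t ∨ w ≠ x or t ∧ w ≠ s; no complement exists.

none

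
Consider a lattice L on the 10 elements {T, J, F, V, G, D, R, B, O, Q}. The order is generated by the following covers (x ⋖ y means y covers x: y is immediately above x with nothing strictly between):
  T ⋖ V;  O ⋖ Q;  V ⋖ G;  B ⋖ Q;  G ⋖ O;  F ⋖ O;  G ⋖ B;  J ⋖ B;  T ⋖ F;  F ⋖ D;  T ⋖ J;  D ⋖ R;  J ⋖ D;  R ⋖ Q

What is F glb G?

Common lower bounds of {F, G}: T.
The greatest among these is T.

T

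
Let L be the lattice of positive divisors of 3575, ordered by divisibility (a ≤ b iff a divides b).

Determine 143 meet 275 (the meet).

In the divisibility order, the meet is the greatest common divisor: gcd(143, 275) = 11.

11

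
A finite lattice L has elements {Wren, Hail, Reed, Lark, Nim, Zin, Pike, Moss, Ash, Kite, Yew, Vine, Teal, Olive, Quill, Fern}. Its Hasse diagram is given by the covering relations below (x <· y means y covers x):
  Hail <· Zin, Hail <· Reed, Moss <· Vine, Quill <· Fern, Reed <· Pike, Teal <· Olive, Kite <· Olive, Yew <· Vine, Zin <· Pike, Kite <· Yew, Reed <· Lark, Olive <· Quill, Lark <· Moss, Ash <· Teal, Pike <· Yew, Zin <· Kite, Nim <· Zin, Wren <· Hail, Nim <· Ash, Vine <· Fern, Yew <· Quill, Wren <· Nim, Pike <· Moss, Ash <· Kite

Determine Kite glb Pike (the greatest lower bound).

Zin

Common lower bounds of {Kite, Pike}: Hail, Nim, Wren, Zin.
The greatest among these is Zin.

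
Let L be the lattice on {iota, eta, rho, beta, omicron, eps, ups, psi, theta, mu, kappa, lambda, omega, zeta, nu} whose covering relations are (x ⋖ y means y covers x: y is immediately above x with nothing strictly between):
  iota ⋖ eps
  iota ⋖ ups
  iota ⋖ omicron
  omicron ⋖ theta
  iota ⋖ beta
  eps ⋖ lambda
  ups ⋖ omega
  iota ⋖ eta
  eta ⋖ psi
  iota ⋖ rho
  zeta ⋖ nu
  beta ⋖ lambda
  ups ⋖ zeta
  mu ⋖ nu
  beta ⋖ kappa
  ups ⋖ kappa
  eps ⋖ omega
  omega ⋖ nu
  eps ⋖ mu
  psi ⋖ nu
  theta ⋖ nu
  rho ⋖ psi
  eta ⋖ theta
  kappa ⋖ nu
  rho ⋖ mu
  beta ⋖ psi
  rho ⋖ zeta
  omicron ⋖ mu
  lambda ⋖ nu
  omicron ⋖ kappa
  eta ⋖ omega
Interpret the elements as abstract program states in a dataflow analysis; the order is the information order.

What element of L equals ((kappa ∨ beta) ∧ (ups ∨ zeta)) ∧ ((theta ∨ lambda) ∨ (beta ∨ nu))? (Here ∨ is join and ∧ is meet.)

ups

kappa ∨ beta = kappa
ups ∨ zeta = zeta
kappa ∧ zeta = ups
theta ∨ lambda = nu
beta ∨ nu = nu
nu ∨ nu = nu
ups ∧ nu = ups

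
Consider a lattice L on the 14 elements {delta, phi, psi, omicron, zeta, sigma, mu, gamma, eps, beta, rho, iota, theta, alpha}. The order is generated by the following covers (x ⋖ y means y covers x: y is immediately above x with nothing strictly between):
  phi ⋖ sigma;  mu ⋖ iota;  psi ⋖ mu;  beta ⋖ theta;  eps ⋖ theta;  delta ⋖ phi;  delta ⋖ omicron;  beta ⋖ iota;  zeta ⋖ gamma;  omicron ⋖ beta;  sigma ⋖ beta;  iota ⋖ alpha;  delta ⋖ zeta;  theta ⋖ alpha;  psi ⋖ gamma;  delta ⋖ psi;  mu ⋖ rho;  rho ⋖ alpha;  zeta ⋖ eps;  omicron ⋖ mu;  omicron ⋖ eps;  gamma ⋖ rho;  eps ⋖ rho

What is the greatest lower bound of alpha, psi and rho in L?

Common lower bounds of {alpha, psi, rho}: delta, psi.
The greatest among these is psi.

psi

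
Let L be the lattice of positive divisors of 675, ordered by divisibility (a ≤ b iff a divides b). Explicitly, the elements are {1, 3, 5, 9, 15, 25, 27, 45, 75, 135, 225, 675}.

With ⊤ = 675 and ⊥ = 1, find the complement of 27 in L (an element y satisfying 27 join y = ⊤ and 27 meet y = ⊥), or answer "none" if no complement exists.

25

Need y with 27 ∨ y = 675 and 27 ∧ y = 1.
Checking each element gives: 25.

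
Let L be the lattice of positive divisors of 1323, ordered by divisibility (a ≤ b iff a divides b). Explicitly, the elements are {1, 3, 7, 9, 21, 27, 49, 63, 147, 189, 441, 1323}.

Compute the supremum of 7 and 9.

In the divisibility order, the join is the least common multiple: lcm(7, 9) = 63.

63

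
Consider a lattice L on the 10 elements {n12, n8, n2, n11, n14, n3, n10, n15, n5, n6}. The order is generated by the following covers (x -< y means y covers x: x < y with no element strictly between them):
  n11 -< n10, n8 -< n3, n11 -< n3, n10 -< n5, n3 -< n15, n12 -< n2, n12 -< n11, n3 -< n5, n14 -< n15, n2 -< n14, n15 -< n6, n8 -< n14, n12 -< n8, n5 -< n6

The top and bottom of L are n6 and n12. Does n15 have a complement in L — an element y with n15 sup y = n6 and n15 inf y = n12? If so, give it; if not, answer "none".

none

For every candidate y, either n15 ∨ y ≠ n6 or n15 ∧ y ≠ n12; no complement exists.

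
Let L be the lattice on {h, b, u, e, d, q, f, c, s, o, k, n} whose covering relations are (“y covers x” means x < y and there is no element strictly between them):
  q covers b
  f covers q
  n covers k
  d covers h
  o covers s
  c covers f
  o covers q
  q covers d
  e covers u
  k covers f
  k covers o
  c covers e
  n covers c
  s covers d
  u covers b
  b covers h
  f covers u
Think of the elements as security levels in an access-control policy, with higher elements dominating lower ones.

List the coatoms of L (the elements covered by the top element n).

c, k

The coatoms are exactly the elements covered by n: c, k.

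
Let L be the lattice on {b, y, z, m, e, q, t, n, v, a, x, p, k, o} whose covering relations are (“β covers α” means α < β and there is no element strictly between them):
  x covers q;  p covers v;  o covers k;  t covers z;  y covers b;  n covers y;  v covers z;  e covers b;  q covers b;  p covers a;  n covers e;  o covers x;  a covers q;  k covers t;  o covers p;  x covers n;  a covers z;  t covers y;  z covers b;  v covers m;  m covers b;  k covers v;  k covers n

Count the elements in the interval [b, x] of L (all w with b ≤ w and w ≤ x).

6

The interval [b, x] = {b, e, n, q, x, y}, which has 6 elements.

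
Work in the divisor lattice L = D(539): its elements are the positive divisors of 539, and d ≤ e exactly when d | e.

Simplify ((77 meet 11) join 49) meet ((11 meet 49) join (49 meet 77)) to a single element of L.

7

77 ∧ 11 = 11
11 ∨ 49 = 539
11 ∧ 49 = 1
49 ∧ 77 = 7
1 ∨ 7 = 7
539 ∧ 7 = 7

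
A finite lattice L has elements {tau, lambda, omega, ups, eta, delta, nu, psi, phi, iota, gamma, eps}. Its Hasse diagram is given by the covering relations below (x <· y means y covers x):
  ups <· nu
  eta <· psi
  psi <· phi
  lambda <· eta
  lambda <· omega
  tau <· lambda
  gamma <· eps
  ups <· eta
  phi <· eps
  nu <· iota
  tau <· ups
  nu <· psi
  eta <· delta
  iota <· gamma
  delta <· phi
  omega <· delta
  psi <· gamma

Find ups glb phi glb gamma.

Common lower bounds of {ups, phi, gamma}: tau, ups.
The greatest among these is ups.

ups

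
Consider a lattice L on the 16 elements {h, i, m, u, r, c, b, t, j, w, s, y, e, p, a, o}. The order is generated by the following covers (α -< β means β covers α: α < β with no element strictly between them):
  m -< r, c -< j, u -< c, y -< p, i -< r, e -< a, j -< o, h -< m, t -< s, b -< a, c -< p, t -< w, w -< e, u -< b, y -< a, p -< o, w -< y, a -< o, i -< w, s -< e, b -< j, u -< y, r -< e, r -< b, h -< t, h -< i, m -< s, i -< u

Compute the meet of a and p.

y

Common lower bounds of {a, p}: h, i, t, u, w, y.
The greatest among these is y.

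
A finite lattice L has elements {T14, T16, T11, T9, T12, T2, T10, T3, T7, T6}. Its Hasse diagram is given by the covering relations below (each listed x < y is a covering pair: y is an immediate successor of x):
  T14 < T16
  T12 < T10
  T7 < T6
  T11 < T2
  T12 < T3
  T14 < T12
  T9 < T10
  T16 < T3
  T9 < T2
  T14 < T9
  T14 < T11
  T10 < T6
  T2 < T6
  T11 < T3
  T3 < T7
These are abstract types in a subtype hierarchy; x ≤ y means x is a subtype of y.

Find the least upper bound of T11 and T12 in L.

Common upper bounds of {T11, T12}: T3, T6, T7.
The least among these is T3.

T3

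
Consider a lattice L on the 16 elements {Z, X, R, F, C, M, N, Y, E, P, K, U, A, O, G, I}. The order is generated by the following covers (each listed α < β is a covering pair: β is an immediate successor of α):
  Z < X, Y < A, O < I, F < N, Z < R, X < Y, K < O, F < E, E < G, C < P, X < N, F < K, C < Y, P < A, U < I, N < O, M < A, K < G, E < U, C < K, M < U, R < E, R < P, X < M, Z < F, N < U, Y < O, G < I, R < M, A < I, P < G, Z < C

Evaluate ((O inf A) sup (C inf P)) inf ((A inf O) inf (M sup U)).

X

O ∧ A = Y
C ∧ P = C
Y ∨ C = Y
A ∧ O = Y
M ∨ U = U
Y ∧ U = X
Y ∧ X = X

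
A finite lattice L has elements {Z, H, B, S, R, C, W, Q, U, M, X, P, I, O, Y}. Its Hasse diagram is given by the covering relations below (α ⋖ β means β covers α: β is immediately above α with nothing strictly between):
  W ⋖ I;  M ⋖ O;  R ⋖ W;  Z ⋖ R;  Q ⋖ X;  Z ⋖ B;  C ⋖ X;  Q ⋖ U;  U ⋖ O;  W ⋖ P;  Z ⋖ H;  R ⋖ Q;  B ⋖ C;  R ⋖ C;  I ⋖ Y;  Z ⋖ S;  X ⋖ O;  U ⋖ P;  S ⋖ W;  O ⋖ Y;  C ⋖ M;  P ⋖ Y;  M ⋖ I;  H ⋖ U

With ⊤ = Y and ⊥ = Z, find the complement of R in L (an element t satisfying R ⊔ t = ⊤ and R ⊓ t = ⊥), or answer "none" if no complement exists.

For every candidate t, either R ∨ t ≠ Y or R ∧ t ≠ Z; no complement exists.

none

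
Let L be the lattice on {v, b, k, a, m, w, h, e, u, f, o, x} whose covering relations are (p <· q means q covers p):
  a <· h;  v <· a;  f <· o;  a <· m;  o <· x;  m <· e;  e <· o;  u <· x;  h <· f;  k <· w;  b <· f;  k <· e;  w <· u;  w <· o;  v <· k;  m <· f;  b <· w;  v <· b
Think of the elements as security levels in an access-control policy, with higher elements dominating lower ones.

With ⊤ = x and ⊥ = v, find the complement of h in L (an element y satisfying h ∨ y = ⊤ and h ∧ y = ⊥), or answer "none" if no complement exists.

u

Need y with h ∨ y = x and h ∧ y = v.
Checking each element gives: u.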